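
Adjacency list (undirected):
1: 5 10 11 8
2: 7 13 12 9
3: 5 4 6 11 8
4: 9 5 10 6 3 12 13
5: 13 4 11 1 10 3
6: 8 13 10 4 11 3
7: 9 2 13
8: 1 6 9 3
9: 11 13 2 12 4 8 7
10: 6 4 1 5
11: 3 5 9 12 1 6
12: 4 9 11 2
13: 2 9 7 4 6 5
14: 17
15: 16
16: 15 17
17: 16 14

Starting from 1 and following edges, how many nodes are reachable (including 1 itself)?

13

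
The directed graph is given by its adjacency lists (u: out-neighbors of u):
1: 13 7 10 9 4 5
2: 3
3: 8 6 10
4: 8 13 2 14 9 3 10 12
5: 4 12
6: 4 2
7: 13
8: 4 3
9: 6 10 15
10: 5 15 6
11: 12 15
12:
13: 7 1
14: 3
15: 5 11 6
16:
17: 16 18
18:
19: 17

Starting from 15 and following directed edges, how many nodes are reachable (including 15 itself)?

15

BFS from 15 visits: 15, 5, 11, 6, 4, 12, 2, 8, 13, 14, 9, 3, 10, 7, 1
Reachable nodes: 15 of 19 total.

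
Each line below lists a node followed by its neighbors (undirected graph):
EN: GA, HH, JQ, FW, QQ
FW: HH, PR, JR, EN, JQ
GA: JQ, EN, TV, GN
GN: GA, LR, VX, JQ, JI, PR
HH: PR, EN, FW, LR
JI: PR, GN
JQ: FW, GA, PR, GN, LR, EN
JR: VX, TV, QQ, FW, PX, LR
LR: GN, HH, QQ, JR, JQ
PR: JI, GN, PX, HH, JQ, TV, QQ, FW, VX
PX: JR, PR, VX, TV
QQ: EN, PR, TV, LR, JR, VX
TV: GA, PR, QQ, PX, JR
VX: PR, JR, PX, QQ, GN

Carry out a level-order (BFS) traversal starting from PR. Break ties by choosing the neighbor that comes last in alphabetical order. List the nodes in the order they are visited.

PR -> VX -> TV -> QQ -> PX -> JQ -> JI -> HH -> GN -> FW -> JR -> GA -> LR -> EN

Visit PR; enqueue VX, TV, QQ, PX, JQ, JI, HH, GN, FW → queue [VX, TV, QQ, PX, JQ, JI, HH, GN, FW]
Visit VX; enqueue JR → queue [TV, QQ, PX, JQ, JI, HH, GN, FW, JR]
Visit TV; enqueue GA → queue [QQ, PX, JQ, JI, HH, GN, FW, JR, GA]
Visit QQ; enqueue LR, EN → queue [PX, JQ, JI, HH, GN, FW, JR, GA, LR, EN]
Visit PX → queue [JQ, JI, HH, GN, FW, JR, GA, LR, EN]
Visit JQ → queue [JI, HH, GN, FW, JR, GA, LR, EN]
Visit JI → queue [HH, GN, FW, JR, GA, LR, EN]
Visit HH → queue [GN, FW, JR, GA, LR, EN]
Visit GN → queue [FW, JR, GA, LR, EN]
Visit FW → queue [JR, GA, LR, EN]
Visit JR → queue [GA, LR, EN]
Visit GA → queue [LR, EN]
Visit LR → queue [EN]
Visit EN → queue []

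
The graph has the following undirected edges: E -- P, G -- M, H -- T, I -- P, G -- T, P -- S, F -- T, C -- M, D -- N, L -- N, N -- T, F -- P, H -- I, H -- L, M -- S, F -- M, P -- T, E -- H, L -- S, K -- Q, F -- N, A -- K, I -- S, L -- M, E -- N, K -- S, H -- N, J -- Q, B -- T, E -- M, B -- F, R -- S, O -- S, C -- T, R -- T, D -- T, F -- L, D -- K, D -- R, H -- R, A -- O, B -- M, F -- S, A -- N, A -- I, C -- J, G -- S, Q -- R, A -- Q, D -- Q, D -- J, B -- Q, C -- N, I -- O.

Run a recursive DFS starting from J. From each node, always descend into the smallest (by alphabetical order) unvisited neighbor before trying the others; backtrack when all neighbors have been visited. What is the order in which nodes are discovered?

J → C → M → B → F → L → H → E → N → A → I → O → S → G → T → D → K → Q → R → P

Visit J
J → C
C → M
M → B
B → F
F → L
L → H
H → E
E → N
N → A
A → I
I → O
O → S
S → G
G → T
T → D
D → K
K → Q
Q → R
T → P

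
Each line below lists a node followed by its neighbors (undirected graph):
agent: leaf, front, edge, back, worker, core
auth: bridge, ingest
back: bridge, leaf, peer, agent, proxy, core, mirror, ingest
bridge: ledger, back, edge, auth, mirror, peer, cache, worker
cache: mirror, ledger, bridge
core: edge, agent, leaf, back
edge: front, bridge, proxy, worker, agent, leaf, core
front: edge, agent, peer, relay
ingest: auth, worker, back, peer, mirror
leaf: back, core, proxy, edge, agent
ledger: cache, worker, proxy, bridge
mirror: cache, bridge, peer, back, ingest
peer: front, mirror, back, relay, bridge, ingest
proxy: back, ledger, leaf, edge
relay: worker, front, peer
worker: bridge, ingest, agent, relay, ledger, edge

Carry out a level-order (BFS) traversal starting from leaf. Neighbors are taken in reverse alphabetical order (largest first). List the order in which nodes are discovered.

leaf, proxy, edge, core, back, agent, ledger, worker, front, bridge, peer, mirror, ingest, cache, relay, auth

Visit leaf; enqueue proxy, edge, core, back, agent → queue [proxy, edge, core, back, agent]
Visit proxy; enqueue ledger → queue [edge, core, back, agent, ledger]
Visit edge; enqueue worker, front, bridge → queue [core, back, agent, ledger, worker, front, bridge]
Visit core → queue [back, agent, ledger, worker, front, bridge]
Visit back; enqueue peer, mirror, ingest → queue [agent, ledger, worker, front, bridge, peer, mirror, ingest]
Visit agent → queue [ledger, worker, front, bridge, peer, mirror, ingest]
Visit ledger; enqueue cache → queue [worker, front, bridge, peer, mirror, ingest, cache]
Visit worker; enqueue relay → queue [front, bridge, peer, mirror, ingest, cache, relay]
Visit front → queue [bridge, peer, mirror, ingest, cache, relay]
Visit bridge; enqueue auth → queue [peer, mirror, ingest, cache, relay, auth]
Visit peer → queue [mirror, ingest, cache, relay, auth]
Visit mirror → queue [ingest, cache, relay, auth]
Visit ingest → queue [cache, relay, auth]
Visit cache → queue [relay, auth]
Visit relay → queue [auth]
Visit auth → queue []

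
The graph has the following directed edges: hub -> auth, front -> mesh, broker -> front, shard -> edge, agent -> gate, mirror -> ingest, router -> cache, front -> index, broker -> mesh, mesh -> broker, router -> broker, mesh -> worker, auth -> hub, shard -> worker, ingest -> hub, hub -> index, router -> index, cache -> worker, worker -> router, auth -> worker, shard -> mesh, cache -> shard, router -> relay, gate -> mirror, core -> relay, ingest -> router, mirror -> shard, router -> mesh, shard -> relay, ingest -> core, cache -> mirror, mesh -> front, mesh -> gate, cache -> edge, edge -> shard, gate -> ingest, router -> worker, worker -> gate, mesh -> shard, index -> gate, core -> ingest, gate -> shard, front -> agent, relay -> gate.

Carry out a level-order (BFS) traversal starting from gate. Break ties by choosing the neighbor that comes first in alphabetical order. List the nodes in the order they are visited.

gate → ingest → mirror → shard → core → hub → router → edge → mesh → relay → worker → auth → index → broker → cache → front → agent

Visit gate; enqueue ingest, mirror, shard → queue [ingest, mirror, shard]
Visit ingest; enqueue core, hub, router → queue [mirror, shard, core, hub, router]
Visit mirror → queue [shard, core, hub, router]
Visit shard; enqueue edge, mesh, relay, worker → queue [core, hub, router, edge, mesh, relay, worker]
Visit core → queue [hub, router, edge, mesh, relay, worker]
Visit hub; enqueue auth, index → queue [router, edge, mesh, relay, worker, auth, index]
Visit router; enqueue broker, cache → queue [edge, mesh, relay, worker, auth, index, broker, cache]
Visit edge → queue [mesh, relay, worker, auth, index, broker, cache]
Visit mesh; enqueue front → queue [relay, worker, auth, index, broker, cache, front]
Visit relay → queue [worker, auth, index, broker, cache, front]
Visit worker → queue [auth, index, broker, cache, front]
Visit auth → queue [index, broker, cache, front]
Visit index → queue [broker, cache, front]
Visit broker → queue [cache, front]
Visit cache → queue [front]
Visit front; enqueue agent → queue [agent]
Visit agent → queue []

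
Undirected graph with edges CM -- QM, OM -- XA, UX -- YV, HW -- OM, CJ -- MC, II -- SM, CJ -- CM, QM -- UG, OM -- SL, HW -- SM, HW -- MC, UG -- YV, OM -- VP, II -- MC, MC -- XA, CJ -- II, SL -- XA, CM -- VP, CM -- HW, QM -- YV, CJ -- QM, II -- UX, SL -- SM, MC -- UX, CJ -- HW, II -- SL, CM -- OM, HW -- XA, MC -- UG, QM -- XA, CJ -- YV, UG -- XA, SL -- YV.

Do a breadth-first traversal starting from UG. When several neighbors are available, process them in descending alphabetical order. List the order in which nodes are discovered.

UG YV XA QM MC UX SL CJ OM HW CM II SM VP

Visit UG; enqueue YV, XA, QM, MC → queue [YV, XA, QM, MC]
Visit YV; enqueue UX, SL, CJ → queue [XA, QM, MC, UX, SL, CJ]
Visit XA; enqueue OM, HW → queue [QM, MC, UX, SL, CJ, OM, HW]
Visit QM; enqueue CM → queue [MC, UX, SL, CJ, OM, HW, CM]
Visit MC; enqueue II → queue [UX, SL, CJ, OM, HW, CM, II]
Visit UX → queue [SL, CJ, OM, HW, CM, II]
Visit SL; enqueue SM → queue [CJ, OM, HW, CM, II, SM]
Visit CJ → queue [OM, HW, CM, II, SM]
Visit OM; enqueue VP → queue [HW, CM, II, SM, VP]
Visit HW → queue [CM, II, SM, VP]
Visit CM → queue [II, SM, VP]
Visit II → queue [SM, VP]
Visit SM → queue [VP]
Visit VP → queue []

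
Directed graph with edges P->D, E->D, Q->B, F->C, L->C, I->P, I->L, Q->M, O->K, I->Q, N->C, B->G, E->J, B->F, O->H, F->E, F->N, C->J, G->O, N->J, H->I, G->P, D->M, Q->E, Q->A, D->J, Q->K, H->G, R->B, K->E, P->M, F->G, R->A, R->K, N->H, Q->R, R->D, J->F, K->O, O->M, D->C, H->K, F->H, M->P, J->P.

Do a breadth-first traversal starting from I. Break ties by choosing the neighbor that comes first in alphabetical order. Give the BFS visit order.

Visit I; enqueue L, P, Q → queue [L, P, Q]
Visit L; enqueue C → queue [P, Q, C]
Visit P; enqueue D, M → queue [Q, C, D, M]
Visit Q; enqueue A, B, E, K, R → queue [C, D, M, A, B, E, K, R]
Visit C; enqueue J → queue [D, M, A, B, E, K, R, J]
Visit D → queue [M, A, B, E, K, R, J]
Visit M → queue [A, B, E, K, R, J]
Visit A → queue [B, E, K, R, J]
Visit B; enqueue F, G → queue [E, K, R, J, F, G]
Visit E → queue [K, R, J, F, G]
Visit K; enqueue O → queue [R, J, F, G, O]
Visit R → queue [J, F, G, O]
Visit J → queue [F, G, O]
Visit F; enqueue H, N → queue [G, O, H, N]
Visit G → queue [O, H, N]
Visit O → queue [H, N]
Visit H → queue [N]
Visit N → queue []

I L P Q C D M A B E K R J F G O H N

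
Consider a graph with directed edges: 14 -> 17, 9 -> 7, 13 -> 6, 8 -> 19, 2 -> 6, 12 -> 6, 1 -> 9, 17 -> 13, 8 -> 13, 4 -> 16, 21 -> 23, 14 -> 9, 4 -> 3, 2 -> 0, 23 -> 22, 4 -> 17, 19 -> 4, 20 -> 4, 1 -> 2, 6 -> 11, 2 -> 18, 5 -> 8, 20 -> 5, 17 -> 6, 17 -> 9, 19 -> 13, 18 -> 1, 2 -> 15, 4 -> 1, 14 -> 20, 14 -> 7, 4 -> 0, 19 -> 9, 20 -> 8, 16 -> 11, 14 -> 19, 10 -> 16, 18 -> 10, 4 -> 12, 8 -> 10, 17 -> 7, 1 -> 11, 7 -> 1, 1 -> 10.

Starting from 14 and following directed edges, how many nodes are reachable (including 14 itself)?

21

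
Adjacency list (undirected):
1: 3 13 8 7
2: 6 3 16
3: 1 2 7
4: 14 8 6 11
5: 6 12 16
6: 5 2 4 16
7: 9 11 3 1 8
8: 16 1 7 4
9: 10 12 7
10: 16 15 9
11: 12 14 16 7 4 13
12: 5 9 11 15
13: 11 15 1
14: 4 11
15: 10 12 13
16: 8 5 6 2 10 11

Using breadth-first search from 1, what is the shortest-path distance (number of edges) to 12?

Level 0: 1
Level 1: 3, 7, 8, 13
Level 2: 2, 4, 9, 11, 15, 16
Level 3: 5, 6, 10, 12, 14
12 first appears at level 3.

3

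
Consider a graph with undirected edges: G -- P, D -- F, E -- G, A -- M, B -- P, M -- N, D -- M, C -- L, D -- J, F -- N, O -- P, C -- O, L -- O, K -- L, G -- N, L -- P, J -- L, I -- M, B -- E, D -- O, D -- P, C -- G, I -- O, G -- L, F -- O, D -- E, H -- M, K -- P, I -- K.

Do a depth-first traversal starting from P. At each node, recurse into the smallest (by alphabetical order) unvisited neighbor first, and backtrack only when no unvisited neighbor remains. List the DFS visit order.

Visit P
P → B
B → E
E → D
D → F
F → N
N → G
G → C
C → L
L → J
L → K
K → I
I → M
M → A
M → H
I → O

P, B, E, D, F, N, G, C, L, J, K, I, M, A, H, O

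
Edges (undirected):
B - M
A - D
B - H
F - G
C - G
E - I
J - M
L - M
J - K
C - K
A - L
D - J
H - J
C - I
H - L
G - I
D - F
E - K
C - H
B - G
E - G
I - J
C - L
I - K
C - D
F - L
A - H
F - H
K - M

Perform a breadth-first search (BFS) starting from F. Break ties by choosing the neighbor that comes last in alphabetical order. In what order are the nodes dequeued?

Visit F; enqueue L, H, G, D → queue [L, H, G, D]
Visit L; enqueue M, C, A → queue [H, G, D, M, C, A]
Visit H; enqueue J, B → queue [G, D, M, C, A, J, B]
Visit G; enqueue I, E → queue [D, M, C, A, J, B, I, E]
Visit D → queue [M, C, A, J, B, I, E]
Visit M; enqueue K → queue [C, A, J, B, I, E, K]
Visit C → queue [A, J, B, I, E, K]
Visit A → queue [J, B, I, E, K]
Visit J → queue [B, I, E, K]
Visit B → queue [I, E, K]
Visit I → queue [E, K]
Visit E → queue [K]
Visit K → queue []

F, L, H, G, D, M, C, A, J, B, I, E, K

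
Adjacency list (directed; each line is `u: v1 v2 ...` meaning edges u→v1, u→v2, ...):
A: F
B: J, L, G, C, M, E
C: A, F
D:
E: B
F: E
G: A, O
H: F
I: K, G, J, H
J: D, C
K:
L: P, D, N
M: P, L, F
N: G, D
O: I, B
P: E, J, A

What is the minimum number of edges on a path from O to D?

Level 0: O
Level 1: B, I
Level 2: C, E, G, H, J, K, L, M
Level 3: A, D, F, N, P
D first appears at level 3.

3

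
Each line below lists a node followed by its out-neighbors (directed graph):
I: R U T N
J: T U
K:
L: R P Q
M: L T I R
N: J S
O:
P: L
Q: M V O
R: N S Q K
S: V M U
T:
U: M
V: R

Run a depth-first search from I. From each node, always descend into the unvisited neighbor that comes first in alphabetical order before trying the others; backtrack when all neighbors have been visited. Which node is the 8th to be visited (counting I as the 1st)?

Visit I
I → N
N → J
J → T
J → U
U → M
M → L
L → P
L → Q
Q → O
Q → V
V → R
R → K
R → S

Visit order: I, N, J, T, U, M, L, P, Q, O, V, R, K, S

P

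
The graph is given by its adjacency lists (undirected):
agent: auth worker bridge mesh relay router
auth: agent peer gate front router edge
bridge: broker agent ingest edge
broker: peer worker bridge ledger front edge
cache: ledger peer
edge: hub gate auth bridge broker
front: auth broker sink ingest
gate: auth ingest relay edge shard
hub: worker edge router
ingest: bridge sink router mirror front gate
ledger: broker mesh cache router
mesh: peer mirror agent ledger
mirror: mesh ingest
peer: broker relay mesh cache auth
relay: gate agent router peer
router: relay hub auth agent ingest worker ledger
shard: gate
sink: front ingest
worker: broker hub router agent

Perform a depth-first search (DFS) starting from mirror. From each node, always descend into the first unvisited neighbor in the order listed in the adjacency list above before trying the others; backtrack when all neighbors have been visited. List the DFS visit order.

mirror -> mesh -> peer -> broker -> worker -> hub -> edge -> gate -> auth -> agent -> bridge -> ingest -> sink -> front -> router -> relay -> ledger -> cache -> shard

Visit mirror
mirror → mesh
mesh → peer
peer → broker
broker → worker
worker → hub
hub → edge
edge → gate
gate → auth
auth → agent
agent → bridge
bridge → ingest
ingest → sink
sink → front
ingest → router
router → relay
router → ledger
ledger → cache
gate → shard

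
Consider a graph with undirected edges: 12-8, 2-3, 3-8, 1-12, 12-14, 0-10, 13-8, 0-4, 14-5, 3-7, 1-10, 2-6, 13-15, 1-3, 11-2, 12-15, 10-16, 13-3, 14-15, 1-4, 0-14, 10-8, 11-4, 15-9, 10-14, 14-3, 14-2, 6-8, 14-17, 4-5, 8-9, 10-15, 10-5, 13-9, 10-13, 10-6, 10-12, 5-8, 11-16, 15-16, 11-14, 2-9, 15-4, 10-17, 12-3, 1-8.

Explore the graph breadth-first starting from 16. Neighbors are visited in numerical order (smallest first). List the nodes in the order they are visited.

16, 10, 11, 15, 0, 1, 5, 6, 8, 12, 13, 14, 17, 2, 4, 9, 3, 7

Visit 16; enqueue 10, 11, 15 → queue [10, 11, 15]
Visit 10; enqueue 0, 1, 5, 6, 8, 12, 13, 14, 17 → queue [11, 15, 0, 1, 5, 6, 8, 12, 13, 14, 17]
Visit 11; enqueue 2, 4 → queue [15, 0, 1, 5, 6, 8, 12, 13, 14, 17, 2, 4]
Visit 15; enqueue 9 → queue [0, 1, 5, 6, 8, 12, 13, 14, 17, 2, 4, 9]
Visit 0 → queue [1, 5, 6, 8, 12, 13, 14, 17, 2, 4, 9]
Visit 1; enqueue 3 → queue [5, 6, 8, 12, 13, 14, 17, 2, 4, 9, 3]
Visit 5 → queue [6, 8, 12, 13, 14, 17, 2, 4, 9, 3]
Visit 6 → queue [8, 12, 13, 14, 17, 2, 4, 9, 3]
Visit 8 → queue [12, 13, 14, 17, 2, 4, 9, 3]
Visit 12 → queue [13, 14, 17, 2, 4, 9, 3]
Visit 13 → queue [14, 17, 2, 4, 9, 3]
Visit 14 → queue [17, 2, 4, 9, 3]
Visit 17 → queue [2, 4, 9, 3]
Visit 2 → queue [4, 9, 3]
Visit 4 → queue [9, 3]
Visit 9 → queue [3]
Visit 3; enqueue 7 → queue [7]
Visit 7 → queue []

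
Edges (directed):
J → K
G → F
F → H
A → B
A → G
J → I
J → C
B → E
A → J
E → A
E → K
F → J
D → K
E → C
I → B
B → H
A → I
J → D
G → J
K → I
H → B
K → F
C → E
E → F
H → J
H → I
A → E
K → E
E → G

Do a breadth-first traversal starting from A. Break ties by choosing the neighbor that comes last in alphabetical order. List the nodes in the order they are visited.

A → J → I → G → E → B → K → D → C → F → H

Visit A; enqueue J, I, G, E, B → queue [J, I, G, E, B]
Visit J; enqueue K, D, C → queue [I, G, E, B, K, D, C]
Visit I → queue [G, E, B, K, D, C]
Visit G; enqueue F → queue [E, B, K, D, C, F]
Visit E → queue [B, K, D, C, F]
Visit B; enqueue H → queue [K, D, C, F, H]
Visit K → queue [D, C, F, H]
Visit D → queue [C, F, H]
Visit C → queue [F, H]
Visit F → queue [H]
Visit H → queue []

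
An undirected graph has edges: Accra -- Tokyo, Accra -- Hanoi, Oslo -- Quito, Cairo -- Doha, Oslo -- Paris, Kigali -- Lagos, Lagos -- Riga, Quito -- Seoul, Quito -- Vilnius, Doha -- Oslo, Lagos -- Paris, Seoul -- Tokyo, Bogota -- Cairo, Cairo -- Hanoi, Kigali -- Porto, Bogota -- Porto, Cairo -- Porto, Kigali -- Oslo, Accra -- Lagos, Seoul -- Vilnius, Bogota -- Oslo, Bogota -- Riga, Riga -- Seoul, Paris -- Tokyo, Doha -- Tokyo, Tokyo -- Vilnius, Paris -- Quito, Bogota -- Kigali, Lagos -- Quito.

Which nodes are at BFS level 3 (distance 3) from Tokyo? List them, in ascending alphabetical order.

Level 0: Tokyo
Level 1: Accra, Doha, Paris, Seoul, Vilnius
Level 2: Cairo, Hanoi, Lagos, Oslo, Quito, Riga
Level 3: Bogota, Kigali, Porto

Bogota, Kigali, Porto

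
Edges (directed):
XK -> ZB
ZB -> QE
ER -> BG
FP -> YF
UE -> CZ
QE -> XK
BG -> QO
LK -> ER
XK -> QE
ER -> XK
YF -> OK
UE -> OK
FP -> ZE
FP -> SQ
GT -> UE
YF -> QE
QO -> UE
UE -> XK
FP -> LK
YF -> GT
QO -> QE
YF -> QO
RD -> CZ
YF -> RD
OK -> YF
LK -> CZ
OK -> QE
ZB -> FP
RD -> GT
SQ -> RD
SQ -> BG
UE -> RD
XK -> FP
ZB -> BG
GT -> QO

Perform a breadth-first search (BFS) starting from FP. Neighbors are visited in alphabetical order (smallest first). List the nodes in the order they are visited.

Visit FP; enqueue LK, SQ, YF, ZE → queue [LK, SQ, YF, ZE]
Visit LK; enqueue CZ, ER → queue [SQ, YF, ZE, CZ, ER]
Visit SQ; enqueue BG, RD → queue [YF, ZE, CZ, ER, BG, RD]
Visit YF; enqueue GT, OK, QE, QO → queue [ZE, CZ, ER, BG, RD, GT, OK, QE, QO]
Visit ZE → queue [CZ, ER, BG, RD, GT, OK, QE, QO]
Visit CZ → queue [ER, BG, RD, GT, OK, QE, QO]
Visit ER; enqueue XK → queue [BG, RD, GT, OK, QE, QO, XK]
Visit BG → queue [RD, GT, OK, QE, QO, XK]
Visit RD → queue [GT, OK, QE, QO, XK]
Visit GT; enqueue UE → queue [OK, QE, QO, XK, UE]
Visit OK → queue [QE, QO, XK, UE]
Visit QE → queue [QO, XK, UE]
Visit QO → queue [XK, UE]
Visit XK; enqueue ZB → queue [UE, ZB]
Visit UE → queue [ZB]
Visit ZB → queue []

FP LK SQ YF ZE CZ ER BG RD GT OK QE QO XK UE ZB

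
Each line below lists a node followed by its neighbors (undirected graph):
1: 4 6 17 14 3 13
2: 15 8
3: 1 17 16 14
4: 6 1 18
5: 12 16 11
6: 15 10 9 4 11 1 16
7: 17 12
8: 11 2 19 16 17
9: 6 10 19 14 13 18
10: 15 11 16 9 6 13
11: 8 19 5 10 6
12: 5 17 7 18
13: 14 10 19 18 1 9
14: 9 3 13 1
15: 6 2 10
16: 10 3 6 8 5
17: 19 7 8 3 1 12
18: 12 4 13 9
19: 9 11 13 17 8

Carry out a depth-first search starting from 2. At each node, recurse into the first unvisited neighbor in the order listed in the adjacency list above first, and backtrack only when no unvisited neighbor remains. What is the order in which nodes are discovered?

Visit 2
2 → 15
15 → 6
6 → 10
10 → 11
11 → 8
8 → 19
19 → 9
9 → 14
14 → 3
3 → 1
1 → 4
4 → 18
18 → 12
12 → 5
5 → 16
12 → 17
17 → 7
18 → 13

2 15 6 10 11 8 19 9 14 3 1 4 18 12 5 16 17 7 13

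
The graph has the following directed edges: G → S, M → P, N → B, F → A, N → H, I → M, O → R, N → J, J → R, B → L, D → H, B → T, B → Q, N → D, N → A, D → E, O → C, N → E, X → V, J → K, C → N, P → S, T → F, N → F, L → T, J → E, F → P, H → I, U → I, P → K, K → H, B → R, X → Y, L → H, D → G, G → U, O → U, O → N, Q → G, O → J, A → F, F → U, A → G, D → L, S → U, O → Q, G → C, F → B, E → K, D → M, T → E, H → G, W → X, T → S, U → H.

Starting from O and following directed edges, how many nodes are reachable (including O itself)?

BFS from O visits: O, C, J, N, Q, R, U, E, K, A, B, D, F, H, G, I, L, T, M, P, S
Reachable nodes: 21 of 25 total.

21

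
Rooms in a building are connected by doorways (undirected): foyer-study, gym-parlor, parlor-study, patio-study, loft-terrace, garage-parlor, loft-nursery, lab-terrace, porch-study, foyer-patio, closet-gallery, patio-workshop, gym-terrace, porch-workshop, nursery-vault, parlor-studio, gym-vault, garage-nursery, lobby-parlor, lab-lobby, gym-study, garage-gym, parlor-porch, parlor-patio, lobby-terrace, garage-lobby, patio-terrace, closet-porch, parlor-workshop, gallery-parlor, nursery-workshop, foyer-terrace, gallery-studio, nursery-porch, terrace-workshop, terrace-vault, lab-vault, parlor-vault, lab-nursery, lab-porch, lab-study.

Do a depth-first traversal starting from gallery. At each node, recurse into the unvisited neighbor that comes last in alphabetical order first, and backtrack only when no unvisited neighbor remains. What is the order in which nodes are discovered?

gallery studio parlor workshop terrace vault nursery porch study patio foyer lab lobby garage gym closet loft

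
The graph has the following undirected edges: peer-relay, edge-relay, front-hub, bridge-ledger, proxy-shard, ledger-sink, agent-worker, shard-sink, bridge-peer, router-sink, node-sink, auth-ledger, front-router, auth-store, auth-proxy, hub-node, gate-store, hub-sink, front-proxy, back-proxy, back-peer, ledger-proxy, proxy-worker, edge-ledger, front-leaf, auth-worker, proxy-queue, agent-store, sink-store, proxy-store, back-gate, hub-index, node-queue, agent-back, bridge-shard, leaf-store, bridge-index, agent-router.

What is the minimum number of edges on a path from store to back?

2

Level 0: store
Level 1: agent, auth, gate, leaf, proxy, sink
Level 2: back, front, hub, ledger, node, queue, router, shard, worker
Level 3: bridge, edge, index, peer
Level 4: relay
back first appears at level 2.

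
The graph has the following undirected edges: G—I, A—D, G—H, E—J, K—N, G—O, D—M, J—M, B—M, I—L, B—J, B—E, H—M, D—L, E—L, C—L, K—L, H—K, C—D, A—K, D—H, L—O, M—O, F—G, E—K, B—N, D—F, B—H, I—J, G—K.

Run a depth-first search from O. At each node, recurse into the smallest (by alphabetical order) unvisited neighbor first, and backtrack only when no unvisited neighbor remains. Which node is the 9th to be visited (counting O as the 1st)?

H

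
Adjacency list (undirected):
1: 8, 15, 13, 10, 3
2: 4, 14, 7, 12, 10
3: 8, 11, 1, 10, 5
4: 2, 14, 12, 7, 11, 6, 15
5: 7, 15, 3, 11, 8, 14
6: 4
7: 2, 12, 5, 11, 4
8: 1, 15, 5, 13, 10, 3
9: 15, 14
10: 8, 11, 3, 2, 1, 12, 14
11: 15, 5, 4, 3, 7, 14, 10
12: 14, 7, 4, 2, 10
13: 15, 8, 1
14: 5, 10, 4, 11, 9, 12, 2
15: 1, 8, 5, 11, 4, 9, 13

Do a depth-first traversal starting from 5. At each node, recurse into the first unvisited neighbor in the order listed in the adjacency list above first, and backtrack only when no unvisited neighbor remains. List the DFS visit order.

5, 7, 2, 4, 14, 10, 8, 1, 15, 11, 3, 9, 13, 12, 6

Visit 5
5 → 7
7 → 2
2 → 4
4 → 14
14 → 10
10 → 8
8 → 1
1 → 15
15 → 11
11 → 3
15 → 9
15 → 13
10 → 12
4 → 6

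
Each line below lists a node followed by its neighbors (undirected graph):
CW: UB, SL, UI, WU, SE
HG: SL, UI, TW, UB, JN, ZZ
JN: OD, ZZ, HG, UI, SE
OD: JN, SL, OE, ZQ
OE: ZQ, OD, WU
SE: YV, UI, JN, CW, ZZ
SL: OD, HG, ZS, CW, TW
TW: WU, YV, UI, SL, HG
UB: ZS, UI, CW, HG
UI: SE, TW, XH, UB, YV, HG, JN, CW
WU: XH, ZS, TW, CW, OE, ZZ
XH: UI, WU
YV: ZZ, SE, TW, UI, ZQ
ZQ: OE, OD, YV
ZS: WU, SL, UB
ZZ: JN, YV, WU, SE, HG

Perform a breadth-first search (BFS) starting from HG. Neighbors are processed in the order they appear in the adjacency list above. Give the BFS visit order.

HG -> SL -> UI -> TW -> UB -> JN -> ZZ -> OD -> ZS -> CW -> SE -> XH -> YV -> WU -> OE -> ZQ

Visit HG; enqueue SL, UI, TW, UB, JN, ZZ → queue [SL, UI, TW, UB, JN, ZZ]
Visit SL; enqueue OD, ZS, CW → queue [UI, TW, UB, JN, ZZ, OD, ZS, CW]
Visit UI; enqueue SE, XH, YV → queue [TW, UB, JN, ZZ, OD, ZS, CW, SE, XH, YV]
Visit TW; enqueue WU → queue [UB, JN, ZZ, OD, ZS, CW, SE, XH, YV, WU]
Visit UB → queue [JN, ZZ, OD, ZS, CW, SE, XH, YV, WU]
Visit JN → queue [ZZ, OD, ZS, CW, SE, XH, YV, WU]
Visit ZZ → queue [OD, ZS, CW, SE, XH, YV, WU]
Visit OD; enqueue OE, ZQ → queue [ZS, CW, SE, XH, YV, WU, OE, ZQ]
Visit ZS → queue [CW, SE, XH, YV, WU, OE, ZQ]
Visit CW → queue [SE, XH, YV, WU, OE, ZQ]
Visit SE → queue [XH, YV, WU, OE, ZQ]
Visit XH → queue [YV, WU, OE, ZQ]
Visit YV → queue [WU, OE, ZQ]
Visit WU → queue [OE, ZQ]
Visit OE → queue [ZQ]
Visit ZQ → queue []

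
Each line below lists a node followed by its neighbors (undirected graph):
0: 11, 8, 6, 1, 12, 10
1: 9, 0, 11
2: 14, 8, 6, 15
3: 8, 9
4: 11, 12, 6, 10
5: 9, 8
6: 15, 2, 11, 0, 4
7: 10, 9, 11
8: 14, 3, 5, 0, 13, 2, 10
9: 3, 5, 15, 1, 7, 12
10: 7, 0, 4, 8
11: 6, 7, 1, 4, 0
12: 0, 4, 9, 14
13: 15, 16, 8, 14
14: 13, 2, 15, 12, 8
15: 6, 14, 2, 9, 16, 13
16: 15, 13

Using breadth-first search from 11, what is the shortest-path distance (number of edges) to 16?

Level 0: 11
Level 1: 0, 1, 4, 6, 7
Level 2: 2, 8, 9, 10, 12, 15
Level 3: 3, 5, 13, 14, 16
16 first appears at level 3.

3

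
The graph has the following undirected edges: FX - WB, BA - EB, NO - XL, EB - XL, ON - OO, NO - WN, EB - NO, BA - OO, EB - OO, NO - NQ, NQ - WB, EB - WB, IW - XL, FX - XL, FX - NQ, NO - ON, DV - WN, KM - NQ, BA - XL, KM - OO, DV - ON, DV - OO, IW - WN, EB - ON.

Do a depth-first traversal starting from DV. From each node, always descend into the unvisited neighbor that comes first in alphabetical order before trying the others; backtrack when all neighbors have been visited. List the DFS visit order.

DV ON EB BA OO KM NQ FX WB XL IW WN NO

Visit DV
DV → ON
ON → EB
EB → BA
BA → OO
OO → KM
KM → NQ
NQ → FX
FX → WB
FX → XL
XL → IW
IW → WN
WN → NO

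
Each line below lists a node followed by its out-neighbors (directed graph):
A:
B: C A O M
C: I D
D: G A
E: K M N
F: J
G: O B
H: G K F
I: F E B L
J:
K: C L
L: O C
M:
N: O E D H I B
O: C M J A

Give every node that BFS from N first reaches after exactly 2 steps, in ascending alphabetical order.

A, C, F, G, J, K, L, M

Level 0: N
Level 1: B, D, E, H, I, O
Level 2: A, C, F, G, J, K, L, M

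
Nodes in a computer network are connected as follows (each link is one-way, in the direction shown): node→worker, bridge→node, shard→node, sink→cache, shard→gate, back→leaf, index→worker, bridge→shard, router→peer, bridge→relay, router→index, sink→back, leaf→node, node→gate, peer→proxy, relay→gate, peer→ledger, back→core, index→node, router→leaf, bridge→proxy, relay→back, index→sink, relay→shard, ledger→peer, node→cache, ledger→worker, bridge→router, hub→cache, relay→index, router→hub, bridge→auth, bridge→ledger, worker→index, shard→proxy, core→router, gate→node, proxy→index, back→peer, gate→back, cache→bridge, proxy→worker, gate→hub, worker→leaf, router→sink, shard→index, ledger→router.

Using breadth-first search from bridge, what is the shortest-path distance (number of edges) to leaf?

Level 0: bridge
Level 1: auth, ledger, node, proxy, relay, router, shard
Level 2: back, cache, gate, hub, index, leaf, peer, sink, worker
Level 3: core
leaf first appears at level 2.

2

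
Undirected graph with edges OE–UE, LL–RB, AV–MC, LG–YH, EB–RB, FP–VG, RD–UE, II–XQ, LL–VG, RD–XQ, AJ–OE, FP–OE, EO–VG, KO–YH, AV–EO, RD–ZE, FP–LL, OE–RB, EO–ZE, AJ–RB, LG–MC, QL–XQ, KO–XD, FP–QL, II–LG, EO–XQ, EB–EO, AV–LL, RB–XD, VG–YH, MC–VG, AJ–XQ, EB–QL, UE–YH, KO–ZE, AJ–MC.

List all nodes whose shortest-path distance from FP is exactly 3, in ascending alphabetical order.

II, KO, LG, RD, XD, ZE

Level 0: FP
Level 1: LL, OE, QL, VG
Level 2: AJ, AV, EB, EO, MC, RB, UE, XQ, YH
Level 3: II, KO, LG, RD, XD, ZE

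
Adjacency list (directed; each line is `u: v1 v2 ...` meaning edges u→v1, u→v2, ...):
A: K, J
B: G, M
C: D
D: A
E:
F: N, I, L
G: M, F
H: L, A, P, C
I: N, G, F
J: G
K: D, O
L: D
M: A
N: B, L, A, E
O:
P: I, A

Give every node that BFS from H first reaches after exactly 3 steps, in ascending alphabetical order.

F, G, N, O

Level 0: H
Level 1: A, C, L, P
Level 2: D, I, J, K
Level 3: F, G, N, O
Level 4: B, E, M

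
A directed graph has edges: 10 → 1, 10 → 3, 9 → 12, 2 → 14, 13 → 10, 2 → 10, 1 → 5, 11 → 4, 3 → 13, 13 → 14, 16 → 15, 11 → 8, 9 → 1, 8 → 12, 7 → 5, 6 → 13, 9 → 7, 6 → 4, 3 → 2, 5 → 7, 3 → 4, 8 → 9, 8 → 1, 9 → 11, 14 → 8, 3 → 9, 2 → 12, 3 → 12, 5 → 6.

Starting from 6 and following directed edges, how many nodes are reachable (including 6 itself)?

14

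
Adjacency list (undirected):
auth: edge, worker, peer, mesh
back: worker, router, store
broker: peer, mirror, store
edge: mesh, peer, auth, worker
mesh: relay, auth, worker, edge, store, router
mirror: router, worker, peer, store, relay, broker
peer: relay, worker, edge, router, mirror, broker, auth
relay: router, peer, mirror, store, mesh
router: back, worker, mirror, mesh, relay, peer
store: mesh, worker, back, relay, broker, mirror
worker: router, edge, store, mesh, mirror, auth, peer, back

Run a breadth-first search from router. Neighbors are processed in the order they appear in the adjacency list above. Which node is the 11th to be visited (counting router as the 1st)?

broker

Visit router; enqueue back, worker, mirror, mesh, relay, peer → queue [back, worker, mirror, mesh, relay, peer]
Visit back; enqueue store → queue [worker, mirror, mesh, relay, peer, store]
Visit worker; enqueue edge, auth → queue [mirror, mesh, relay, peer, store, edge, auth]
Visit mirror; enqueue broker → queue [mesh, relay, peer, store, edge, auth, broker]
Visit mesh → queue [relay, peer, store, edge, auth, broker]
Visit relay → queue [peer, store, edge, auth, broker]
Visit peer → queue [store, edge, auth, broker]
Visit store → queue [edge, auth, broker]
Visit edge → queue [auth, broker]
Visit auth → queue [broker]
Visit broker → queue []

Visit order: router, back, worker, mirror, mesh, relay, peer, store, edge, auth, broker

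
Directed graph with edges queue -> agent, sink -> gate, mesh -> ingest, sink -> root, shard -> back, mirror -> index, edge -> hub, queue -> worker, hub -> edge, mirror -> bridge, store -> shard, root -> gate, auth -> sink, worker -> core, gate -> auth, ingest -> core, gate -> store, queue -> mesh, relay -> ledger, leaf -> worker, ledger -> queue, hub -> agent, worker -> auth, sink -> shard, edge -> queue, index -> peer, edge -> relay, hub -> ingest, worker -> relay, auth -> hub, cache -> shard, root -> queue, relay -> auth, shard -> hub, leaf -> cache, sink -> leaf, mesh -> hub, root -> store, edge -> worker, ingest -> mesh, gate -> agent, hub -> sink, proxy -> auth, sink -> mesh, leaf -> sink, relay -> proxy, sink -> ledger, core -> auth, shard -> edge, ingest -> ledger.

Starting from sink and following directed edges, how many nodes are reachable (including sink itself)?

20

BFS from sink visits: sink, shard, root, mesh, ledger, leaf, gate, hub, edge, back, store, queue, ingest, worker, cache, auth, agent, relay, core, proxy
Reachable nodes: 20 of 24 total.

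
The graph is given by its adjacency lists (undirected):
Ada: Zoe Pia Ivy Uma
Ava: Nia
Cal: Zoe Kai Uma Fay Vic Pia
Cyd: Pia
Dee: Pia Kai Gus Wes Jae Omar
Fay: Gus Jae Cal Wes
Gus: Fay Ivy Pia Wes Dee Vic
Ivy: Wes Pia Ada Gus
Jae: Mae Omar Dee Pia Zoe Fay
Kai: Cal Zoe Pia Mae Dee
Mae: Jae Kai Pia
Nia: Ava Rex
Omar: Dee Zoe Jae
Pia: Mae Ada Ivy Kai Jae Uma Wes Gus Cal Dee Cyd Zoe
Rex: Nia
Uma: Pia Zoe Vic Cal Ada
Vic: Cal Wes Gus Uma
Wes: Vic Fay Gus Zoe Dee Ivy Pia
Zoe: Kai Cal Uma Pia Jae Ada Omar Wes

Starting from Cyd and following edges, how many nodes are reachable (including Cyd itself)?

16

BFS from Cyd visits: Cyd, Pia, Ada, Cal, Dee, Gus, Ivy, Jae, Kai, Mae, Uma, Wes, Zoe, Fay, Vic, Omar
Reachable nodes: 16 of 19 total.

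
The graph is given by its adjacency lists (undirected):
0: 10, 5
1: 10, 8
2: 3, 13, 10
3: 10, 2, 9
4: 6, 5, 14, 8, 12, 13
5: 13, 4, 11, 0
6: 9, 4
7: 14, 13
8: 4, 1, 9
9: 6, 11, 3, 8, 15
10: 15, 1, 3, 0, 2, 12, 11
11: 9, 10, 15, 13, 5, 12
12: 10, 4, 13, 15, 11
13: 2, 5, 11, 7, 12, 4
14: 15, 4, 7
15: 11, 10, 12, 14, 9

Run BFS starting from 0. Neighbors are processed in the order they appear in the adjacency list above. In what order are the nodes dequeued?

Visit 0; enqueue 10, 5 → queue [10, 5]
Visit 10; enqueue 15, 1, 3, 2, 12, 11 → queue [5, 15, 1, 3, 2, 12, 11]
Visit 5; enqueue 13, 4 → queue [15, 1, 3, 2, 12, 11, 13, 4]
Visit 15; enqueue 14, 9 → queue [1, 3, 2, 12, 11, 13, 4, 14, 9]
Visit 1; enqueue 8 → queue [3, 2, 12, 11, 13, 4, 14, 9, 8]
Visit 3 → queue [2, 12, 11, 13, 4, 14, 9, 8]
Visit 2 → queue [12, 11, 13, 4, 14, 9, 8]
Visit 12 → queue [11, 13, 4, 14, 9, 8]
Visit 11 → queue [13, 4, 14, 9, 8]
Visit 13; enqueue 7 → queue [4, 14, 9, 8, 7]
Visit 4; enqueue 6 → queue [14, 9, 8, 7, 6]
Visit 14 → queue [9, 8, 7, 6]
Visit 9 → queue [8, 7, 6]
Visit 8 → queue [7, 6]
Visit 7 → queue [6]
Visit 6 → queue []

0 -> 10 -> 5 -> 15 -> 1 -> 3 -> 2 -> 12 -> 11 -> 13 -> 4 -> 14 -> 9 -> 8 -> 7 -> 6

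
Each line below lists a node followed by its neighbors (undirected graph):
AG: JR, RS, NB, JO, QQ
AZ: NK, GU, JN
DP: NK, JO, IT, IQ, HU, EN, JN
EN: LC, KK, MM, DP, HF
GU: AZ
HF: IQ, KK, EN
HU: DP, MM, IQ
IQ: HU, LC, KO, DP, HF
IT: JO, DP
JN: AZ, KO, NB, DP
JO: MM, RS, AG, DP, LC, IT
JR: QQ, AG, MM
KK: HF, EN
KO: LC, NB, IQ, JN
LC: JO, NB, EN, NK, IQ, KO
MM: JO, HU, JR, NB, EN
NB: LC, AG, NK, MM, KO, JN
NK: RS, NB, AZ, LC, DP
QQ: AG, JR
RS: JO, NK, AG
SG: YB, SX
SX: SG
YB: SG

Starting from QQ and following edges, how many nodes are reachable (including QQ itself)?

20

BFS from QQ visits: QQ, AG, JR, JO, NB, RS, MM, DP, IT, LC, JN, KO, NK, EN, HU, IQ, AZ, HF, KK, GU
Reachable nodes: 20 of 23 total.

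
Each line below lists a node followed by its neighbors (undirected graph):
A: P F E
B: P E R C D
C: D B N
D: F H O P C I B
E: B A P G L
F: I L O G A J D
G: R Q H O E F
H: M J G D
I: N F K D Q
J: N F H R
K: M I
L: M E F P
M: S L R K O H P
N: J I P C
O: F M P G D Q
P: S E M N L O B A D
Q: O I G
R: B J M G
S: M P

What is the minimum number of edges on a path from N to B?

2

Level 0: N
Level 1: C, I, J, P
Level 2: A, B, D, E, F, H, K, L, M, O, Q, R, S
Level 3: G
B first appears at level 2.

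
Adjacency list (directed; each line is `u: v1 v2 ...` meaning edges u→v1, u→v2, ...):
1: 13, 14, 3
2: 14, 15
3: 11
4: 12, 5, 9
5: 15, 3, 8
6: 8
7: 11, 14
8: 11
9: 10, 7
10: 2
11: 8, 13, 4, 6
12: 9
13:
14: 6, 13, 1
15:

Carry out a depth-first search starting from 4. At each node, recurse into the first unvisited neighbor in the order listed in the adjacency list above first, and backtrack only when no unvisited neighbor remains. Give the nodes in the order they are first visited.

4, 12, 9, 10, 2, 14, 6, 8, 11, 13, 1, 3, 15, 7, 5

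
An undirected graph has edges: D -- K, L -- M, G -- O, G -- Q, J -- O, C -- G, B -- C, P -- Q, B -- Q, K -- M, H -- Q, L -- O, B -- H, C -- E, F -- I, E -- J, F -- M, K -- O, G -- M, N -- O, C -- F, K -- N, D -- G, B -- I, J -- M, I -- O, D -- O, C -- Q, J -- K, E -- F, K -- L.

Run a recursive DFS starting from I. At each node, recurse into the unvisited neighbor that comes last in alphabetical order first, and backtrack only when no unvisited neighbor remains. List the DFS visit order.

Visit I
I → O
O → N
N → K
K → M
M → L
M → J
J → E
E → F
F → C
C → Q
Q → P
Q → H
H → B
Q → G
G → D

I O N K M L J E F C Q P H B G D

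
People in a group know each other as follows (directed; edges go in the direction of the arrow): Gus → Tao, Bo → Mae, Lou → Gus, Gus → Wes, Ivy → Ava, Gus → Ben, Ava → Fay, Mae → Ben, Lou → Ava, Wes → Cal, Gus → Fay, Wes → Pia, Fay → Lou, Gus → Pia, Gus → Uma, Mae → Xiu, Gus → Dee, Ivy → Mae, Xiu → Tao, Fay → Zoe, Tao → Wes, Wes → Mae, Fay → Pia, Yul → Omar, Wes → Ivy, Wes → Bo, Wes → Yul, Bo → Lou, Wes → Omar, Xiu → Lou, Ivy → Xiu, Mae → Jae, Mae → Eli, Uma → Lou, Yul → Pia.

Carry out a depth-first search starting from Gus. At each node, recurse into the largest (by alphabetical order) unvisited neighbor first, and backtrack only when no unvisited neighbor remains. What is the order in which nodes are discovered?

Visit Gus
Gus → Wes
Wes → Yul
Yul → Pia
Yul → Omar
Wes → Mae
Mae → Xiu
Xiu → Tao
Xiu → Lou
Lou → Ava
Ava → Fay
Fay → Zoe
Mae → Jae
Mae → Eli
Mae → Ben
Wes → Ivy
Wes → Cal
Wes → Bo
Gus → Uma
Gus → Dee

Gus Wes Yul Pia Omar Mae Xiu Tao Lou Ava Fay Zoe Jae Eli Ben Ivy Cal Bo Uma Dee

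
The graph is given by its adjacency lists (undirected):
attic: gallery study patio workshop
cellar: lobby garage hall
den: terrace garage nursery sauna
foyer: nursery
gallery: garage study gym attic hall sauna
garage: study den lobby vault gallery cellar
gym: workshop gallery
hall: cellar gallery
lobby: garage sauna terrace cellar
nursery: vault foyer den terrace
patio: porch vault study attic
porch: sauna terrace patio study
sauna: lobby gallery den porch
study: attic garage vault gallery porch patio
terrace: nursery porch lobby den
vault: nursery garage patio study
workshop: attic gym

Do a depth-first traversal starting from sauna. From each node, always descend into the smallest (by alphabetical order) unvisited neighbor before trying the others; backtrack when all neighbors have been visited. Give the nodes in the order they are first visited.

sauna → den → garage → cellar → hall → gallery → attic → patio → porch → study → vault → nursery → foyer → terrace → lobby → workshop → gym

Visit sauna
sauna → den
den → garage
garage → cellar
cellar → hall
hall → gallery
gallery → attic
attic → patio
patio → porch
porch → study
study → vault
vault → nursery
nursery → foyer
nursery → terrace
terrace → lobby
attic → workshop
workshop → gym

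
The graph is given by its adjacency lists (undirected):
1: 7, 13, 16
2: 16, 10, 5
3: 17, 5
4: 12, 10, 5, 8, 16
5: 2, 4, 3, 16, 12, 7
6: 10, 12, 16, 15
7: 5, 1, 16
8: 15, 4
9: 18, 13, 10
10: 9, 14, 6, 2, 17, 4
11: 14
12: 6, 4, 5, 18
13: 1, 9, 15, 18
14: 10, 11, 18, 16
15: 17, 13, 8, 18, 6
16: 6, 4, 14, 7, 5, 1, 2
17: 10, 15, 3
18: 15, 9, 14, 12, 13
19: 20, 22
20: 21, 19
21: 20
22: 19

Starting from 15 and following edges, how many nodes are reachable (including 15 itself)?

BFS from 15 visits: 15, 18, 17, 13, 8, 6, 14, 12, 9, 10, 3, 1, 4, 16, 11, 5, 2, 7
Reachable nodes: 18 of 22 total.

18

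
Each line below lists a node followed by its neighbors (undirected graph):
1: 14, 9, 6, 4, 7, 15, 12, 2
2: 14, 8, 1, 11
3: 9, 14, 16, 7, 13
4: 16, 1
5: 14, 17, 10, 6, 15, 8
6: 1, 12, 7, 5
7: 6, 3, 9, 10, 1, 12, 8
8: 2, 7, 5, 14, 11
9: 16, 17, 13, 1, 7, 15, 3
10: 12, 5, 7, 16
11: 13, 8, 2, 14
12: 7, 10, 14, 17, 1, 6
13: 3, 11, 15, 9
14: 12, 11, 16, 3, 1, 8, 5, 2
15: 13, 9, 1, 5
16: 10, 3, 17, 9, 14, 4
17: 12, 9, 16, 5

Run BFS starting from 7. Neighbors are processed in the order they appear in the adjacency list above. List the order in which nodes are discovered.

7 -> 6 -> 3 -> 9 -> 10 -> 1 -> 12 -> 8 -> 5 -> 14 -> 16 -> 13 -> 17 -> 15 -> 4 -> 2 -> 11

Visit 7; enqueue 6, 3, 9, 10, 1, 12, 8 → queue [6, 3, 9, 10, 1, 12, 8]
Visit 6; enqueue 5 → queue [3, 9, 10, 1, 12, 8, 5]
Visit 3; enqueue 14, 16, 13 → queue [9, 10, 1, 12, 8, 5, 14, 16, 13]
Visit 9; enqueue 17, 15 → queue [10, 1, 12, 8, 5, 14, 16, 13, 17, 15]
Visit 10 → queue [1, 12, 8, 5, 14, 16, 13, 17, 15]
Visit 1; enqueue 4, 2 → queue [12, 8, 5, 14, 16, 13, 17, 15, 4, 2]
Visit 12 → queue [8, 5, 14, 16, 13, 17, 15, 4, 2]
Visit 8; enqueue 11 → queue [5, 14, 16, 13, 17, 15, 4, 2, 11]
Visit 5 → queue [14, 16, 13, 17, 15, 4, 2, 11]
Visit 14 → queue [16, 13, 17, 15, 4, 2, 11]
Visit 16 → queue [13, 17, 15, 4, 2, 11]
Visit 13 → queue [17, 15, 4, 2, 11]
Visit 17 → queue [15, 4, 2, 11]
Visit 15 → queue [4, 2, 11]
Visit 4 → queue [2, 11]
Visit 2 → queue [11]
Visit 11 → queue []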